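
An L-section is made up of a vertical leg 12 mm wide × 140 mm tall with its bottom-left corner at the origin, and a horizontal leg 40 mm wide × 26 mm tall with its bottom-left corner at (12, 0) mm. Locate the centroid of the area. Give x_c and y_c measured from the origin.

Part | A | x̄ᵢ | ȳᵢ | A·x̄ᵢ | A·ȳᵢ
vertical leg | 1680.00 | 6.00 | 70.00 | 10080.00 | 117600.00
horizontal leg | 1040.00 | 32.00 | 13.00 | 33280.00 | 13520.00
Σ | 2720.00 |  |  | 43360.00 | 131120.00
x_c = 43360.00 / 2720.00 = 15.94 mm
y_c = 131120.00 / 2720.00 = 48.21 mm

x_c = 15.94 mm, y_c = 48.21 mm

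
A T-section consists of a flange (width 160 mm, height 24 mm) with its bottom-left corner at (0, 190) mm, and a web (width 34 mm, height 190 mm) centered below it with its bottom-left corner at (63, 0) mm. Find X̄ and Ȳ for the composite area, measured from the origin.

X̄ = 80.00 mm, Ȳ = 134.89 mm

Part | A | x̄ᵢ | ȳᵢ | A·x̄ᵢ | A·ȳᵢ
web | 6460.00 | 80.00 | 95.00 | 516800.00 | 613700.00
flange | 3840.00 | 80.00 | 202.00 | 307200.00 | 775680.00
Σ | 10300.00 |  |  | 824000.00 | 1389380.00
X̄ = 824000.00 / 10300.00 = 80.00 mm
Ȳ = 1389380.00 / 10300.00 = 134.89 mm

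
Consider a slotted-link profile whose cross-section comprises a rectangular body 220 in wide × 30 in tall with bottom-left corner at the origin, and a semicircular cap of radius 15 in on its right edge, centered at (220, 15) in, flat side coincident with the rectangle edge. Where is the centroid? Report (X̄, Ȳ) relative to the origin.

X̄ = 115.91 in, Ȳ = 15.00 in

Part | A | x̄ᵢ | ȳᵢ | A·x̄ᵢ | A·ȳᵢ
rectangular body | 6600.00 | 110.00 | 15.00 | 726000.00 | 99000.00
semicircular end | 353.43 | 226.37 | 15.00 | 80004.42 | 5301.44
Σ | 6953.43 |  |  | 806004.42 | 104301.44
X̄ = 806004.42 / 6953.43 = 115.91 in
Ȳ = 104301.44 / 6953.43 = 15.00 in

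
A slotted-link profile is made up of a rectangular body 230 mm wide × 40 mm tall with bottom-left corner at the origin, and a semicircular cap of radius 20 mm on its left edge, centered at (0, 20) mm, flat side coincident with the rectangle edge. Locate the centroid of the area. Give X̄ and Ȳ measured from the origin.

X̄ = 107.11 mm, Ȳ = 20.00 mm

rectangular body: A = 230 × 40 = 9200.00, centroid at (115.00, 20.00).
semicircular end: A = ½π·20² = 628.32, centroid at (-8.49, 20.00).
ΣA = 9828.32 mm²
ΣAX̄ = (9200.00)(115.00) + (628.32)(-8.49) = 1052666.67 mm³
ΣAȲ = (9200.00)(20.00) + (628.32)(20.00) = 196566.37 mm³
X̄ = 1052666.67 / 9828.32 = 107.11 mm
Ȳ = 196566.37 / 9828.32 = 20.00 mm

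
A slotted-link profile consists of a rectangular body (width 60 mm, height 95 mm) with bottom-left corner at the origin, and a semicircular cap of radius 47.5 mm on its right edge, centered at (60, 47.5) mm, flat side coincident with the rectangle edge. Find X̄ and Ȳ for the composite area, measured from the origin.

rectangular body: A = 60 × 95 = 5700.00, centroid at (30.00, 47.50).
semicircular end: A = ½π·47.5² = 3544.11, centroid at (80.16, 47.50).
ΣA = 9244.11 mm²
ΣAX̄ = (5700.00)(30.00) + (3544.11)(80.16) = 455094.47 mm³
ΣAȲ = (5700.00)(47.50) + (3544.11)(47.50) = 439095.19 mm³
X̄ = 455094.47 / 9244.11 = 49.23 mm
Ȳ = 439095.19 / 9244.11 = 47.50 mm

X̄ = 49.23 mm, Ȳ = 47.50 mm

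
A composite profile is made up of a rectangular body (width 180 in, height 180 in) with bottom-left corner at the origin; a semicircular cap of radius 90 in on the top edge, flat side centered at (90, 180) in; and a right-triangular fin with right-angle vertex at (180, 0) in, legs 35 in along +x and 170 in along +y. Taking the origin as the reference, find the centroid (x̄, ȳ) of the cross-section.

Part | A | x̄ᵢ | ȳᵢ | A·x̄ᵢ | A·ȳᵢ
rectangular body | 32400.00 | 90.00 | 90.00 | 2916000.00 | 2916000.00
semicircular top | 12723.45 | 90.00 | 218.20 | 1145110.52 | 2776221.04
triangular fin | 2975.00 | 191.67 | 56.67 | 570208.33 | 168583.33
Σ | 48098.45 |  |  | 4631318.86 | 5860804.38
x̄ = 4631318.86 / 48098.45 = 96.29 in
ȳ = 5860804.38 / 48098.45 = 121.85 in

x̄ = 96.29 in, ȳ = 121.85 in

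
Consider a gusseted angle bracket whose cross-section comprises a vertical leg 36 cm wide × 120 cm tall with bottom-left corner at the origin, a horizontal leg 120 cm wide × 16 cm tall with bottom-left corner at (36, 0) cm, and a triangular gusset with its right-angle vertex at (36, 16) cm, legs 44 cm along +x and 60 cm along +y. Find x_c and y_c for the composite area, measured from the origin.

x_c = 43.51 cm, y_c = 42.60 cm

vertical leg: A = 36 × 120 = 4320.00, centroid at (18.00, 60.00).
horizontal leg: A = 120 × 16 = 1920.00, centroid at (96.00, 8.00).
gusset: A = ½·44·60 = 1320.00, centroid at (50.67, 36.00).
ΣA = 7560.00 cm²
ΣAx_c = (4320.00)(18.00) + (1920.00)(96.00) + (1320.00)(50.67) = 328960.00 cm³
ΣAy_c = (4320.00)(60.00) + (1920.00)(8.00) + (1320.00)(36.00) = 322080.00 cm³
x_c = 328960.00 / 7560.00 = 43.51 cm
y_c = 322080.00 / 7560.00 = 42.60 cm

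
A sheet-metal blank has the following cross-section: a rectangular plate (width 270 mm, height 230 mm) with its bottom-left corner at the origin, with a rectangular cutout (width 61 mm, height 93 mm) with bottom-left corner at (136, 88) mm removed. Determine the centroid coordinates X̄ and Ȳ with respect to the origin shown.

X̄ = 131.83 mm, Ȳ = 113.04 mm

plate: A = 270 × 230 = 62100.00, centroid at (135.00, 115.00).
hole: A = −(61 × 93) = -5673.00, centroid at (166.50, 134.50).
ΣA = 56427.00 mm²
ΣAX̄ = (62100.00)(135.00) + (-5673.00)(166.50) = 7438945.50 mm³
ΣAȲ = (62100.00)(115.00) + (-5673.00)(134.50) = 6378481.50 mm³
X̄ = 7438945.50 / 56427.00 = 131.83 mm
Ȳ = 6378481.50 / 56427.00 = 113.04 mm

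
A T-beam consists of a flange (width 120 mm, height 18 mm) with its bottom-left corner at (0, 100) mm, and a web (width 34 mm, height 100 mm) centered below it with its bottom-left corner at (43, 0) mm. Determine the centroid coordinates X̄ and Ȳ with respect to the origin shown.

web: A = 34 × 100 = 3400.00, centroid at (60.00, 50.00).
flange: A = 120 × 18 = 2160.00, centroid at (60.00, 109.00).
ΣA = 5560.00 mm², ΣAX̄ = 333600.00 mm³, ΣAȲ = 405440.00 mm³.
X̄ = 333600.00/5560.00 = 60.00 mm; Ȳ = 405440.00/5560.00 = 72.92 mm.

X̄ = 60.00 mm, Ȳ = 72.92 mm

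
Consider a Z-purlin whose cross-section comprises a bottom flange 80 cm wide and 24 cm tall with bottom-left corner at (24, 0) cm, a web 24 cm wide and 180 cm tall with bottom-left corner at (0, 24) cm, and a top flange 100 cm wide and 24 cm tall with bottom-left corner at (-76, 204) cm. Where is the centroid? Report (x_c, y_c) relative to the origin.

bottom flange: A = 80 × 24 = 1920.00, centroid at (64.00, 12.00).
web: A = 24 × 180 = 4320.00, centroid at (12.00, 114.00).
top flange: A = 100 × 24 = 2400.00, centroid at (-26.00, 216.00).
ΣA = 8640.00 cm², ΣAx_c = 112320.00 cm³, ΣAy_c = 1033920.00 cm³.
x_c = 112320.00/8640.00 = 13.00 cm; y_c = 1033920.00/8640.00 = 119.67 cm.

x_c = 13.00 cm, y_c = 119.67 cm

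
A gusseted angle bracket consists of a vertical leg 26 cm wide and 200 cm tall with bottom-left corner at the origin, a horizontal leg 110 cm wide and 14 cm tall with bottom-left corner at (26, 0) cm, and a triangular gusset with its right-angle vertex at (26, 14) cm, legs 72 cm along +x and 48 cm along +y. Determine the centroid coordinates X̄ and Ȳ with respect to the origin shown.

X̄ = 32.92 cm, Ȳ = 68.80 cm

Part | A | x̄ᵢ | ȳᵢ | A·x̄ᵢ | A·ȳᵢ
vertical leg | 5200.00 | 13.00 | 100.00 | 67600.00 | 520000.00
horizontal leg | 1540.00 | 81.00 | 7.00 | 124740.00 | 10780.00
gusset | 1728.00 | 50.00 | 30.00 | 86400.00 | 51840.00
Σ | 8468.00 |  |  | 278740.00 | 582620.00
X̄ = 278740.00 / 8468.00 = 32.92 cm
Ȳ = 582620.00 / 8468.00 = 68.80 cm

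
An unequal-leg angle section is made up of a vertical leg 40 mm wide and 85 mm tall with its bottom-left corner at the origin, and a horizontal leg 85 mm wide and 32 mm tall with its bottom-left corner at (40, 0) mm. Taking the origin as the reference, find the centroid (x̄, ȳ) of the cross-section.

vertical leg: A = 40 × 85 = 3400.00, centroid at (20.00, 42.50).
horizontal leg: A = 85 × 32 = 2720.00, centroid at (82.50, 16.00).
ΣA = 6120.00 mm²
ΣAx̄ = (3400.00)(20.00) + (2720.00)(82.50) = 292400.00 mm³
ΣAȳ = (3400.00)(42.50) + (2720.00)(16.00) = 188020.00 mm³
x̄ = 292400.00 / 6120.00 = 47.78 mm
ȳ = 188020.00 / 6120.00 = 30.72 mm

x̄ = 47.78 mm, ȳ = 30.72 mm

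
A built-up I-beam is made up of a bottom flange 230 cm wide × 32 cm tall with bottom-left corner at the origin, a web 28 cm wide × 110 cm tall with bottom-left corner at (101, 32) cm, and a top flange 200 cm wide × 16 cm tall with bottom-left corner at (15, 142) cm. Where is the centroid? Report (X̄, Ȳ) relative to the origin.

bottom flange: A = 230 × 32 = 7360.00, centroid at (115.00, 16.00).
web: A = 28 × 110 = 3080.00, centroid at (115.00, 87.00).
top flange: A = 200 × 16 = 3200.00, centroid at (115.00, 150.00).
ΣA = 13640.00 cm²
ΣAX̄ = (7360.00)(115.00) + (3080.00)(115.00) + (3200.00)(115.00) = 1568600.00 cm³
ΣAȲ = (7360.00)(16.00) + (3080.00)(87.00) + (3200.00)(150.00) = 865720.00 cm³
X̄ = 1568600.00 / 13640.00 = 115.00 cm
Ȳ = 865720.00 / 13640.00 = 63.47 cm

X̄ = 115.00 cm, Ȳ = 63.47 cm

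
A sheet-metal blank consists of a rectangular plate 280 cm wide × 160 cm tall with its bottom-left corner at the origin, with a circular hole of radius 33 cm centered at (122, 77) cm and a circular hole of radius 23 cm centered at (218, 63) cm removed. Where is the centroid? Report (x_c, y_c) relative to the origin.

x_c = 138.29 cm, y_c = 80.97 cm

plate: A = 280 × 160 = 44800.00, centroid at (140.00, 80.00).
hole 1: A = −π·33² = -3421.19, centroid at (122.00, 77.00).
hole 2: A = −π·23² = -1661.90, centroid at (218.00, 63.00).
ΣA = 39716.90 cm²
ΣAx_c = (44800.00)(140.00) + (-3421.19)(122.00) + (-1661.90)(218.00) = 5492319.54 cm³
ΣAy_c = (44800.00)(80.00) + (-3421.19)(77.00) + (-1661.90)(63.00) = 3215868.17 cm³
x_c = 5492319.54 / 39716.90 = 138.29 cm
y_c = 3215868.17 / 39716.90 = 80.97 cm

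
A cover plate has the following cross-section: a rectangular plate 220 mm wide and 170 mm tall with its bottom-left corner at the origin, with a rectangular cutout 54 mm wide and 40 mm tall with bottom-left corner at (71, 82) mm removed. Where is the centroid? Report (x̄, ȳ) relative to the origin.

Part | A | x̄ᵢ | ȳᵢ | A·x̄ᵢ | A·ȳᵢ
plate | 37400.00 | 110.00 | 85.00 | 4114000.00 | 3179000.00
hole | -2160.00 | 98.00 | 102.00 | -211680.00 | -220320.00
Σ | 35240.00 |  |  | 3902320.00 | 2958680.00
x̄ = 3902320.00 / 35240.00 = 110.74 mm
ȳ = 2958680.00 / 35240.00 = 83.96 mm

x̄ = 110.74 mm, ȳ = 83.96 mm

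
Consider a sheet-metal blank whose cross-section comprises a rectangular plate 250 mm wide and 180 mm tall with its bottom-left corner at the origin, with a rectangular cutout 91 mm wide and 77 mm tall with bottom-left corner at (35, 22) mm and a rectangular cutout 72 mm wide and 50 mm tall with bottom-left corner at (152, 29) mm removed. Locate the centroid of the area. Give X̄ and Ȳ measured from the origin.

Part | A | x̄ᵢ | ȳᵢ | A·x̄ᵢ | A·ȳᵢ
plate | 45000.00 | 125.00 | 90.00 | 5625000.00 | 4050000.00
hole 1 | -7007.00 | 80.50 | 60.50 | -564063.50 | -423923.50
hole 2 | -3600.00 | 188.00 | 54.00 | -676800.00 | -194400.00
Σ | 34393.00 |  |  | 4384136.50 | 3431676.50
X̄ = 4384136.50 / 34393.00 = 127.47 mm
Ȳ = 3431676.50 / 34393.00 = 99.78 mm

X̄ = 127.47 mm, Ȳ = 99.78 mm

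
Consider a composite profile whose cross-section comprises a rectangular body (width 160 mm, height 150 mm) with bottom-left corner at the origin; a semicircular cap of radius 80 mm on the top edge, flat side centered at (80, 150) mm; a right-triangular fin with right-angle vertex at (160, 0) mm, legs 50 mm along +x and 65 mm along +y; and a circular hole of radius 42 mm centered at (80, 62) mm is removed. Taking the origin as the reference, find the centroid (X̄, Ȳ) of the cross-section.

X̄ = 85.21 mm, Ȳ = 110.86 mm

rectangular body: A = 160 × 150 = 24000.00, centroid at (80.00, 75.00).
semicircular top: A = ½π·80² = 10053.10, centroid at (80.00, 183.95).
triangular fin: A = ½·50·65 = 1625.00, centroid at (176.67, 21.67).
hole: A = −π·42² = -5541.77, centroid at (80.00, 62.00).
ΣA = 30136.33 mm²
ΣAX̄ = (24000.00)(80.00) + (10053.10)(80.00) + (1625.00)(176.67) + (-5541.77)(80.00) = 2567989.50 mm³
ΣAȲ = (24000.00)(75.00) + (10053.10)(183.95) + (1625.00)(21.67) + (-5541.77)(62.00) = 3340916.44 mm³
X̄ = 2567989.50 / 30136.33 = 85.21 mm
Ȳ = 3340916.44 / 30136.33 = 110.86 mm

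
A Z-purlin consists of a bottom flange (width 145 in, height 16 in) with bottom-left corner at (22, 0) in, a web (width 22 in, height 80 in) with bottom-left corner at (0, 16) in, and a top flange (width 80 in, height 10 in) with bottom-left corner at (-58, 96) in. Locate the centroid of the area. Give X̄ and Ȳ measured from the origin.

bottom flange: A = 145 × 16 = 2320.00, centroid at (94.50, 8.00).
web: A = 22 × 80 = 1760.00, centroid at (11.00, 56.00).
top flange: A = 80 × 10 = 800.00, centroid at (-18.00, 101.00).
ΣA = 4880.00 in², ΣAX̄ = 224200.00 in³, ΣAȲ = 197920.00 in³.
X̄ = 224200.00/4880.00 = 45.94 in; Ȳ = 197920.00/4880.00 = 40.56 in.

X̄ = 45.94 in, Ȳ = 40.56 in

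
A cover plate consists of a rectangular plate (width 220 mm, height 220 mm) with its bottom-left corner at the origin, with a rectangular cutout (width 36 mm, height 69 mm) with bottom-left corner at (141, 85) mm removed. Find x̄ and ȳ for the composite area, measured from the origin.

plate: A = 220 × 220 = 48400.00, centroid at (110.00, 110.00).
hole: A = −(36 × 69) = -2484.00, centroid at (159.00, 119.50).
ΣA = 45916.00 mm²
ΣAx̄ = (48400.00)(110.00) + (-2484.00)(159.00) = 4929044.00 mm³
ΣAȳ = (48400.00)(110.00) + (-2484.00)(119.50) = 5027162.00 mm³
x̄ = 4929044.00 / 45916.00 = 107.35 mm
ȳ = 5027162.00 / 45916.00 = 109.49 mm

x̄ = 107.35 mm, ȳ = 109.49 mm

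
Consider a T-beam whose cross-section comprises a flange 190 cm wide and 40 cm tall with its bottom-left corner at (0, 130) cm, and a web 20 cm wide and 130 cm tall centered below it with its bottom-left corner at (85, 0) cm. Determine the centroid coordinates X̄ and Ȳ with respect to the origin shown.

web: A = 20 × 130 = 2600.00, centroid at (95.00, 65.00).
flange: A = 190 × 40 = 7600.00, centroid at (95.00, 150.00).
ΣA = 10200.00 cm²
ΣAX̄ = (2600.00)(95.00) + (7600.00)(95.00) = 969000.00 cm³
ΣAȲ = (2600.00)(65.00) + (7600.00)(150.00) = 1309000.00 cm³
X̄ = 969000.00 / 10200.00 = 95.00 cm
Ȳ = 1309000.00 / 10200.00 = 128.33 cm

X̄ = 95.00 cm, Ȳ = 128.33 cm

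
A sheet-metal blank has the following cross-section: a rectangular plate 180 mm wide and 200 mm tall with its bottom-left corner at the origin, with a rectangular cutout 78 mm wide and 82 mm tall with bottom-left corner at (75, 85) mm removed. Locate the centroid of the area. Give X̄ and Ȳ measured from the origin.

plate: A = 180 × 200 = 36000.00, centroid at (90.00, 100.00).
hole: A = −(78 × 82) = -6396.00, centroid at (114.00, 126.00).
ΣA = 29604.00 mm²
ΣAX̄ = (36000.00)(90.00) + (-6396.00)(114.00) = 2510856.00 mm³
ΣAȲ = (36000.00)(100.00) + (-6396.00)(126.00) = 2794104.00 mm³
X̄ = 2510856.00 / 29604.00 = 84.81 mm
Ȳ = 2794104.00 / 29604.00 = 94.38 mm

X̄ = 84.81 mm, Ȳ = 94.38 mm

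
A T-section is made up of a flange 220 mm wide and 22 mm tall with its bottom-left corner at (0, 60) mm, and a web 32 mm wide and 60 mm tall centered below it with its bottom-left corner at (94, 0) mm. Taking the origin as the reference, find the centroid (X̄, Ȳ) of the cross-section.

Part | A | x̄ᵢ | ȳᵢ | A·x̄ᵢ | A·ȳᵢ
web | 1920.00 | 110.00 | 30.00 | 211200.00 | 57600.00
flange | 4840.00 | 110.00 | 71.00 | 532400.00 | 343640.00
Σ | 6760.00 |  |  | 743600.00 | 401240.00
X̄ = 743600.00 / 6760.00 = 110.00 mm
Ȳ = 401240.00 / 6760.00 = 59.36 mm

X̄ = 110.00 mm, Ȳ = 59.36 mm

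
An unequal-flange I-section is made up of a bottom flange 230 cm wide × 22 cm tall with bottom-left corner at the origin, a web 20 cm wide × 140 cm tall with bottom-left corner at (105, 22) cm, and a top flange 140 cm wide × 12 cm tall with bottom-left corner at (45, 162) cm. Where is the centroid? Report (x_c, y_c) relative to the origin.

Part | A | x̄ᵢ | ȳᵢ | A·x̄ᵢ | A·ȳᵢ
bottom flange | 5060.00 | 115.00 | 11.00 | 581900.00 | 55660.00
web | 2800.00 | 115.00 | 92.00 | 322000.00 | 257600.00
top flange | 1680.00 | 115.00 | 168.00 | 193200.00 | 282240.00
Σ | 9540.00 |  |  | 1097100.00 | 595500.00
x_c = 1097100.00 / 9540.00 = 115.00 cm
y_c = 595500.00 / 9540.00 = 62.42 cm

x_c = 115.00 cm, y_c = 62.42 cm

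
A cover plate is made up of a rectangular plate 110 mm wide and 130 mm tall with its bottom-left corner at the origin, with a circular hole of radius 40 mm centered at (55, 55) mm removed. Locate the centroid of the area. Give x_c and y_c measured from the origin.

x_c = 55.00 mm, y_c = 70.42 mm

plate: A = 110 × 130 = 14300.00, centroid at (55.00, 65.00).
hole: A = −π·40² = -5026.55, centroid at (55.00, 55.00).
ΣA = 9273.45 mm², ΣAx_c = 510039.85 mm³, ΣAy_c = 653039.85 mm³.
x_c = 510039.85/9273.45 = 55.00 mm; y_c = 653039.85/9273.45 = 70.42 mm.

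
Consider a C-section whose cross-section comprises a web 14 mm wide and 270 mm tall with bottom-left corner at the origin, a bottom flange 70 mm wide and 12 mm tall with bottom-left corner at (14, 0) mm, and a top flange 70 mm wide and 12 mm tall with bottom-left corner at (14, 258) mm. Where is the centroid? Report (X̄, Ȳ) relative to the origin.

web: A = 14 × 270 = 3780.00, centroid at (7.00, 135.00).
bottom flange: A = 70 × 12 = 840.00, centroid at (49.00, 6.00).
top flange: A = 70 × 12 = 840.00, centroid at (49.00, 264.00).
ΣA = 5460.00 mm²
ΣAX̄ = (3780.00)(7.00) + (840.00)(49.00) + (840.00)(49.00) = 108780.00 mm³
ΣAȲ = (3780.00)(135.00) + (840.00)(6.00) + (840.00)(264.00) = 737100.00 mm³
X̄ = 108780.00 / 5460.00 = 19.92 mm
Ȳ = 737100.00 / 5460.00 = 135.00 mm

X̄ = 19.92 mm, Ȳ = 135.00 mm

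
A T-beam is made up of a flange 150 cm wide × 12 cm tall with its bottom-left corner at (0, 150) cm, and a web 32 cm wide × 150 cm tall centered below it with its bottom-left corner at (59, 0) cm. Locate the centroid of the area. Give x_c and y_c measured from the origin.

x_c = 75.00 cm, y_c = 97.09 cm

web: A = 32 × 150 = 4800.00, centroid at (75.00, 75.00).
flange: A = 150 × 12 = 1800.00, centroid at (75.00, 156.00).
ΣA = 6600.00 cm²
ΣAx_c = (4800.00)(75.00) + (1800.00)(75.00) = 495000.00 cm³
ΣAy_c = (4800.00)(75.00) + (1800.00)(156.00) = 640800.00 cm³
x_c = 495000.00 / 6600.00 = 75.00 cm
y_c = 640800.00 / 6600.00 = 97.09 cm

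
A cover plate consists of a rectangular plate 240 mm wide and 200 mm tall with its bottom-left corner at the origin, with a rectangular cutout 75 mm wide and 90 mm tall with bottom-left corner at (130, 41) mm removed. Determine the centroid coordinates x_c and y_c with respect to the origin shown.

x_c = 112.23 mm, y_c = 102.29 mm

plate: A = 240 × 200 = 48000.00, centroid at (120.00, 100.00).
hole: A = −(75 × 90) = -6750.00, centroid at (167.50, 86.00).
ΣA = 41250.00 mm², ΣAx_c = 4629375.00 mm³, ΣAy_c = 4219500.00 mm³.
x_c = 4629375.00/41250.00 = 112.23 mm; y_c = 4219500.00/41250.00 = 102.29 mm.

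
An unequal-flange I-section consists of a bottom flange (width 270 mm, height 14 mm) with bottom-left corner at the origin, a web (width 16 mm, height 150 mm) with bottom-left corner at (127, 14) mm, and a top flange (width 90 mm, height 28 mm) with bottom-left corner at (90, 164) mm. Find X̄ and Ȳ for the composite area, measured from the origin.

X̄ = 135.00 mm, Ȳ = 79.15 mm

bottom flange: A = 270 × 14 = 3780.00, centroid at (135.00, 7.00).
web: A = 16 × 150 = 2400.00, centroid at (135.00, 89.00).
top flange: A = 90 × 28 = 2520.00, centroid at (135.00, 178.00).
ΣA = 8700.00 mm²
ΣAX̄ = (3780.00)(135.00) + (2400.00)(135.00) + (2520.00)(135.00) = 1174500.00 mm³
ΣAȲ = (3780.00)(7.00) + (2400.00)(89.00) + (2520.00)(178.00) = 688620.00 mm³
X̄ = 1174500.00 / 8700.00 = 135.00 mm
Ȳ = 688620.00 / 8700.00 = 79.15 mm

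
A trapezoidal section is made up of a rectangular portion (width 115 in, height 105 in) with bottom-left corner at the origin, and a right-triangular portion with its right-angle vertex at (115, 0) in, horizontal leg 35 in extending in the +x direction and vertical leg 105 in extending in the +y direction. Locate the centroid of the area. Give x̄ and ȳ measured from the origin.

x̄ = 66.64 in, ȳ = 50.19 in

rectangular portion: A = 115 × 105 = 12075.00, centroid at (57.50, 52.50).
triangular portion: A = ½·35·105 = 1837.50, centroid at (126.67, 35.00).
ΣA = 13912.50 in², ΣAx̄ = 927062.50 in³, ΣAȳ = 698250.00 in³.
x̄ = 927062.50/13912.50 = 66.64 in; ȳ = 698250.00/13912.50 = 50.19 in.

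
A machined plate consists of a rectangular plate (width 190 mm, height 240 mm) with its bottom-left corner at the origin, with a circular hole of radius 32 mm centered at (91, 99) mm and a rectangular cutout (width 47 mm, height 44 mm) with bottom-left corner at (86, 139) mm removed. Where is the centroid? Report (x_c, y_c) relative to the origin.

plate: A = 190 × 240 = 45600.00, centroid at (95.00, 120.00).
hole 1: A = −π·32² = -3216.99, centroid at (91.00, 99.00).
hole 2: A = −(47 × 44) = -2068.00, centroid at (109.50, 161.00).
ΣA = 40315.01 mm²
ΣAx_c = (45600.00)(95.00) + (-3216.99)(91.00) + (-2068.00)(109.50) = 3812807.83 mm³
ΣAy_c = (45600.00)(120.00) + (-3216.99)(99.00) + (-2068.00)(161.00) = 4820569.90 mm³
x_c = 3812807.83 / 40315.01 = 94.58 mm
y_c = 4820569.90 / 40315.01 = 119.57 mm

x_c = 94.58 mm, y_c = 119.57 mm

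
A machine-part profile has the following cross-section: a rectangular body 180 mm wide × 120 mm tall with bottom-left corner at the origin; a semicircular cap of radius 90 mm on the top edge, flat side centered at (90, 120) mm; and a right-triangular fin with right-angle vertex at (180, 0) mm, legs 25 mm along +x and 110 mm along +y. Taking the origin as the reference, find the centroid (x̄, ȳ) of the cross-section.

x̄ = 93.79 mm, ȳ = 94.10 mm

rectangular body: A = 180 × 120 = 21600.00, centroid at (90.00, 60.00).
semicircular top: A = ½π·90² = 12723.45, centroid at (90.00, 158.20).
triangular fin: A = ½·25·110 = 1375.00, centroid at (188.33, 36.67).
ΣA = 35698.45 mm²
ΣAx̄ = (21600.00)(90.00) + (12723.45)(90.00) + (1375.00)(188.33) = 3348068.86 mm³
ΣAȳ = (21600.00)(60.00) + (12723.45)(158.20) + (1375.00)(36.67) = 3359230.70 mm³
x̄ = 3348068.86 / 35698.45 = 93.79 mm
ȳ = 3359230.70 / 35698.45 = 94.10 mm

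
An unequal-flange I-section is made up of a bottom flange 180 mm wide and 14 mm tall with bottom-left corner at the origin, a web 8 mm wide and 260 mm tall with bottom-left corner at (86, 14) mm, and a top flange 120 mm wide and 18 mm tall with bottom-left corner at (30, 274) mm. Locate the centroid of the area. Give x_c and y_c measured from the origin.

x_c = 90.00 mm, y_c = 137.34 mm

Part | A | x̄ᵢ | ȳᵢ | A·x̄ᵢ | A·ȳᵢ
bottom flange | 2520.00 | 90.00 | 7.00 | 226800.00 | 17640.00
web | 2080.00 | 90.00 | 144.00 | 187200.00 | 299520.00
top flange | 2160.00 | 90.00 | 283.00 | 194400.00 | 611280.00
Σ | 6760.00 |  |  | 608400.00 | 928440.00
x_c = 608400.00 / 6760.00 = 90.00 mm
y_c = 928440.00 / 6760.00 = 137.34 mm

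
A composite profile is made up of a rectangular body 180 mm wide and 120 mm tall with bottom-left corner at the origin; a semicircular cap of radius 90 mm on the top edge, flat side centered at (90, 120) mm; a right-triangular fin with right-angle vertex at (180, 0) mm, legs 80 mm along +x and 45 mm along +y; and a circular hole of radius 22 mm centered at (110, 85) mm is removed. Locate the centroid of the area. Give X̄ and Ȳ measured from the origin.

Part | A | x̄ᵢ | ȳᵢ | A·x̄ᵢ | A·ȳᵢ
rectangular body | 21600.00 | 90.00 | 60.00 | 1944000.00 | 1296000.00
semicircular top | 12723.45 | 90.00 | 158.20 | 1145110.52 | 2012814.03
triangular fin | 1800.00 | 206.67 | 15.00 | 372000.00 | 27000.00
hole | -1520.53 | 110.00 | 85.00 | -167258.39 | -129245.12
Σ | 34602.92 |  |  | 3293852.13 | 3206568.91
X̄ = 3293852.13 / 34602.92 = 95.19 mm
Ȳ = 3206568.91 / 34602.92 = 92.67 mm

X̄ = 95.19 mm, Ȳ = 92.67 mm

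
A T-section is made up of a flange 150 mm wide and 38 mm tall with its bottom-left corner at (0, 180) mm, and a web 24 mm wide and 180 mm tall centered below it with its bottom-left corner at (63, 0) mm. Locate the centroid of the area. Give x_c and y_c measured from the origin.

x_c = 75.00 mm, y_c = 152.01 mm

web: A = 24 × 180 = 4320.00, centroid at (75.00, 90.00).
flange: A = 150 × 38 = 5700.00, centroid at (75.00, 199.00).
ΣA = 10020.00 mm², ΣAx_c = 751500.00 mm³, ΣAy_c = 1523100.00 mm³.
x_c = 751500.00/10020.00 = 75.00 mm; y_c = 1523100.00/10020.00 = 152.01 mm.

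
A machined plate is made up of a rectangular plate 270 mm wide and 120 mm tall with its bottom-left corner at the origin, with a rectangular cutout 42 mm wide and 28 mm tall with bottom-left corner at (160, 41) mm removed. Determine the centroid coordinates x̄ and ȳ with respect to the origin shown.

plate: A = 270 × 120 = 32400.00, centroid at (135.00, 60.00).
hole: A = −(42 × 28) = -1176.00, centroid at (181.00, 55.00).
ΣA = 31224.00 mm², ΣAx̄ = 4161144.00 mm³, ΣAȳ = 1879320.00 mm³.
x̄ = 4161144.00/31224.00 = 133.27 mm; ȳ = 1879320.00/31224.00 = 60.19 mm.

x̄ = 133.27 mm, ȳ = 60.19 mm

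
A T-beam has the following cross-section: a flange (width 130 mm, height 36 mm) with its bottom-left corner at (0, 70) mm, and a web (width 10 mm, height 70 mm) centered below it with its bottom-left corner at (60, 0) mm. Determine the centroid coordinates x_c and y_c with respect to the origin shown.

x_c = 65.00 mm, y_c = 81.10 mm

web: A = 10 × 70 = 700.00, centroid at (65.00, 35.00).
flange: A = 130 × 36 = 4680.00, centroid at (65.00, 88.00).
ΣA = 5380.00 mm²
ΣAx_c = (700.00)(65.00) + (4680.00)(65.00) = 349700.00 mm³
ΣAy_c = (700.00)(35.00) + (4680.00)(88.00) = 436340.00 mm³
x_c = 349700.00 / 5380.00 = 65.00 mm
y_c = 436340.00 / 5380.00 = 81.10 mm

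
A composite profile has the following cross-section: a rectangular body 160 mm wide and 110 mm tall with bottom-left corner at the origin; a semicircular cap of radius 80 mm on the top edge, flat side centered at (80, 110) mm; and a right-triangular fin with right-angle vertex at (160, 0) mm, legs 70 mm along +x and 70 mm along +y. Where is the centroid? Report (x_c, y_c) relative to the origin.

x_c = 88.41 mm, y_c = 82.13 mm

rectangular body: A = 160 × 110 = 17600.00, centroid at (80.00, 55.00).
semicircular top: A = ½π·80² = 10053.10, centroid at (80.00, 143.95).
triangular fin: A = ½·70·70 = 2450.00, centroid at (183.33, 23.33).
ΣA = 30103.10 mm²
ΣAx_c = (17600.00)(80.00) + (10053.10)(80.00) + (2450.00)(183.33) = 2661414.39 mm³
ΣAy_c = (17600.00)(55.00) + (10053.10)(143.95) + (2450.00)(23.33) = 2472340.61 mm³
x_c = 2661414.39 / 30103.10 = 88.41 mm
y_c = 2472340.61 / 30103.10 = 82.13 mm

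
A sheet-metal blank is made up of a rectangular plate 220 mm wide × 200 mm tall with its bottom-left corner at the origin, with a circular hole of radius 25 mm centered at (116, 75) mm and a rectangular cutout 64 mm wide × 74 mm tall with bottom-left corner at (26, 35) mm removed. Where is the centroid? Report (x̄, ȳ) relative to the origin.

plate: A = 220 × 200 = 44000.00, centroid at (110.00, 100.00).
hole 1: A = −π·25² = -1963.50, centroid at (116.00, 75.00).
hole 2: A = −(64 × 74) = -4736.00, centroid at (58.00, 72.00).
ΣA = 37300.50 mm², ΣAx̄ = 4337546.53 mm³, ΣAȳ = 3911745.84 mm³.
x̄ = 4337546.53/37300.50 = 116.29 mm; ȳ = 3911745.84/37300.50 = 104.87 mm.

x̄ = 116.29 mm, ȳ = 104.87 mm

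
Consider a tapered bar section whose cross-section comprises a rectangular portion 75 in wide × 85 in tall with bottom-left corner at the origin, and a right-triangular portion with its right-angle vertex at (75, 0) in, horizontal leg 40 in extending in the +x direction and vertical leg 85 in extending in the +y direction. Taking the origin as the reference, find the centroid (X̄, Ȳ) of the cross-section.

X̄ = 48.20 in, Ȳ = 39.52 in

rectangular portion: A = 75 × 85 = 6375.00, centroid at (37.50, 42.50).
triangular portion: A = ½·40·85 = 1700.00, centroid at (88.33, 28.33).
ΣA = 8075.00 in², ΣAX̄ = 389229.17 in³, ΣAȲ = 319104.17 in³.
X̄ = 389229.17/8075.00 = 48.20 in; Ȳ = 319104.17/8075.00 = 39.52 in.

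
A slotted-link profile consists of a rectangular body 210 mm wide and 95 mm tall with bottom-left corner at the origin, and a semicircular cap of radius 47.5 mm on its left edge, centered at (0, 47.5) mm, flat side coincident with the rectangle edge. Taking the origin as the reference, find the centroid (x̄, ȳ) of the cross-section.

x̄ = 86.12 mm, ȳ = 47.50 mm

rectangular body: A = 210 × 95 = 19950.00, centroid at (105.00, 47.50).
semicircular end: A = ½π·47.5² = 3544.11, centroid at (-20.16, 47.50).
ΣA = 23494.11 mm²
ΣAx̄ = (19950.00)(105.00) + (3544.11)(-20.16) = 2023302.08 mm³
ΣAȳ = (19950.00)(47.50) + (3544.11)(47.50) = 1115970.19 mm³
x̄ = 2023302.08 / 23494.11 = 86.12 mm
ȳ = 1115970.19 / 23494.11 = 47.50 mm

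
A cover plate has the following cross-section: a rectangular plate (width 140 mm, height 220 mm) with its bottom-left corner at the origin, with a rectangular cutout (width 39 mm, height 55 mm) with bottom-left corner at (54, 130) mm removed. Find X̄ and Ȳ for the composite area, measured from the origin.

X̄ = 69.74 mm, Ȳ = 106.44 mm

plate: A = 140 × 220 = 30800.00, centroid at (70.00, 110.00).
hole: A = −(39 × 55) = -2145.00, centroid at (73.50, 157.50).
ΣA = 28655.00 mm², ΣAX̄ = 1998342.50 mm³, ΣAȲ = 3050162.50 mm³.
X̄ = 1998342.50/28655.00 = 69.74 mm; Ȳ = 3050162.50/28655.00 = 106.44 mm.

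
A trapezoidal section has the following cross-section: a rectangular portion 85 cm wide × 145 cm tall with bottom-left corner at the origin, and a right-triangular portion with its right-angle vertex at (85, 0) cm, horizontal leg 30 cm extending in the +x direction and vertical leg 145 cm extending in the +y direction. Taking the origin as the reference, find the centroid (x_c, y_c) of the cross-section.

rectangular portion: A = 85 × 145 = 12325.00, centroid at (42.50, 72.50).
triangular portion: A = ½·30·145 = 2175.00, centroid at (95.00, 48.33).
ΣA = 14500.00 cm², ΣAx_c = 730437.50 cm³, ΣAy_c = 998687.50 cm³.
x_c = 730437.50/14500.00 = 50.38 cm; y_c = 998687.50/14500.00 = 68.88 cm.

x_c = 50.38 cm, y_c = 68.88 cm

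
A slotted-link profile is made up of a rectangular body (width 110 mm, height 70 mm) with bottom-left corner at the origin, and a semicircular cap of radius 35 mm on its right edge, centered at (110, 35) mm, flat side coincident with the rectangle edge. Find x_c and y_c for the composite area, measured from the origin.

x_c = 68.97 mm, y_c = 35.00 mm

rectangular body: A = 110 × 70 = 7700.00, centroid at (55.00, 35.00).
semicircular end: A = ½π·35² = 1924.23, centroid at (124.85, 35.00).
ΣA = 9624.23 mm², ΣAx_c = 663748.14 mm³, ΣAy_c = 336847.89 mm³.
x_c = 663748.14/9624.23 = 68.97 mm; y_c = 336847.89/9624.23 = 35.00 mm.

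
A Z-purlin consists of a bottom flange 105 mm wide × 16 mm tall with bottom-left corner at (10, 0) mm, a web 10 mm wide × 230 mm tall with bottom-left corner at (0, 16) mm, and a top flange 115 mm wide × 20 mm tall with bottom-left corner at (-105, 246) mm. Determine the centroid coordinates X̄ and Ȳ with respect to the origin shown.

X̄ = 1.15 mm, Ȳ = 143.88 mm

Part | A | x̄ᵢ | ȳᵢ | A·x̄ᵢ | A·ȳᵢ
bottom flange | 1680.00 | 62.50 | 8.00 | 105000.00 | 13440.00
web | 2300.00 | 5.00 | 131.00 | 11500.00 | 301300.00
top flange | 2300.00 | -47.50 | 256.00 | -109250.00 | 588800.00
Σ | 6280.00 |  |  | 7250.00 | 903540.00
X̄ = 7250.00 / 6280.00 = 1.15 mm
Ȳ = 903540.00 / 6280.00 = 143.88 mm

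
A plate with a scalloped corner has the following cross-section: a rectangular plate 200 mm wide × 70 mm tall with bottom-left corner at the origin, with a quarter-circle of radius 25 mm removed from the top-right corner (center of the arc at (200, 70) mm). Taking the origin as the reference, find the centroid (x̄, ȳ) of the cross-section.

Part | A | x̄ᵢ | ȳᵢ | A·x̄ᵢ | A·ȳᵢ
plate | 14000.00 | 100.00 | 35.00 | 1400000.00 | 490000.00
removed quarter-circle | -490.87 | 189.39 | 59.39 | -92966.44 | -29152.84
Σ | 13509.13 |  |  | 1307033.56 | 460847.16
x̄ = 1307033.56 / 13509.13 = 96.75 mm
ȳ = 460847.16 / 13509.13 = 34.11 mm

x̄ = 96.75 mm, ȳ = 34.11 mm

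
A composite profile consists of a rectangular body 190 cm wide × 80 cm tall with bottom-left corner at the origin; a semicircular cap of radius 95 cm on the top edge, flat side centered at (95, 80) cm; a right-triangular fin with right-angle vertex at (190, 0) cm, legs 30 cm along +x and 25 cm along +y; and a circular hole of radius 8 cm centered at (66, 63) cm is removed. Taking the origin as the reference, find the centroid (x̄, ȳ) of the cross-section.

x̄ = 96.53 cm, ȳ = 77.97 cm

rectangular body: A = 190 × 80 = 15200.00, centroid at (95.00, 40.00).
semicircular top: A = ½π·95² = 14176.44, centroid at (95.00, 120.32).
triangular fin: A = ½·30·25 = 375.00, centroid at (200.00, 8.33).
hole: A = −π·8² = -201.06, centroid at (66.00, 63.00).
ΣA = 29550.37 cm², ΣAx̄ = 2852491.41 cm³, ΣAȳ = 2304156.38 cm³.
x̄ = 2852491.41/29550.37 = 96.53 cm; ȳ = 2304156.38/29550.37 = 77.97 cm.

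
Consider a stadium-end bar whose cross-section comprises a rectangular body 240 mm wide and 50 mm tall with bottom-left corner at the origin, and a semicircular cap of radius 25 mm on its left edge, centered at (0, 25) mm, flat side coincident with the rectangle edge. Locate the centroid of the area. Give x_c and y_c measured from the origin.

rectangular body: A = 240 × 50 = 12000.00, centroid at (120.00, 25.00).
semicircular end: A = ½π·25² = 981.75, centroid at (-10.61, 25.00).
ΣA = 12981.75 mm²
ΣAx_c = (12000.00)(120.00) + (981.75)(-10.61) = 1429583.33 mm³
ΣAy_c = (12000.00)(25.00) + (981.75)(25.00) = 324543.69 mm³
x_c = 1429583.33 / 12981.75 = 110.12 mm
y_c = 324543.69 / 12981.75 = 25.00 mm

x_c = 110.12 mm, y_c = 25.00 mm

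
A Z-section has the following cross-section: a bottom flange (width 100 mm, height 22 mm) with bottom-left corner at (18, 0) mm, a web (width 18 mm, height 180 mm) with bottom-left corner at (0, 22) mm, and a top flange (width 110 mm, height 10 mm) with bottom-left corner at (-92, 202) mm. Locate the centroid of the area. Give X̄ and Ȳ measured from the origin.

Part | A | x̄ᵢ | ȳᵢ | A·x̄ᵢ | A·ȳᵢ
bottom flange | 2200.00 | 68.00 | 11.00 | 149600.00 | 24200.00
web | 3240.00 | 9.00 | 112.00 | 29160.00 | 362880.00
top flange | 1100.00 | -37.00 | 207.00 | -40700.00 | 227700.00
Σ | 6540.00 |  |  | 138060.00 | 614780.00
X̄ = 138060.00 / 6540.00 = 21.11 mm
Ȳ = 614780.00 / 6540.00 = 94.00 mm

X̄ = 21.11 mm, Ȳ = 94.00 mm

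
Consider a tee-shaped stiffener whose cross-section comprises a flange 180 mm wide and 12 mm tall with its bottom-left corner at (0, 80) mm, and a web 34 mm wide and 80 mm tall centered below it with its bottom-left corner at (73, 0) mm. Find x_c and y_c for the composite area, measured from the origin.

x_c = 90.00 mm, y_c = 60.36 mm

Part | A | x̄ᵢ | ȳᵢ | A·x̄ᵢ | A·ȳᵢ
web | 2720.00 | 90.00 | 40.00 | 244800.00 | 108800.00
flange | 2160.00 | 90.00 | 86.00 | 194400.00 | 185760.00
Σ | 4880.00 |  |  | 439200.00 | 294560.00
x_c = 439200.00 / 4880.00 = 90.00 mm
y_c = 294560.00 / 4880.00 = 60.36 mm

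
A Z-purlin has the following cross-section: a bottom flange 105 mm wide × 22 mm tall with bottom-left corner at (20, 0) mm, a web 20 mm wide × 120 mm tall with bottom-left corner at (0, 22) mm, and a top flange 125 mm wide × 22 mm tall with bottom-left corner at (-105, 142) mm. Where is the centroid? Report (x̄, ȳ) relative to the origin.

x̄ = 10.00 mm, ȳ = 86.19 mm

bottom flange: A = 105 × 22 = 2310.00, centroid at (72.50, 11.00).
web: A = 20 × 120 = 2400.00, centroid at (10.00, 82.00).
top flange: A = 125 × 22 = 2750.00, centroid at (-42.50, 153.00).
ΣA = 7460.00 mm², ΣAx̄ = 74600.00 mm³, ΣAȳ = 642960.00 mm³.
x̄ = 74600.00/7460.00 = 10.00 mm; ȳ = 642960.00/7460.00 = 86.19 mm.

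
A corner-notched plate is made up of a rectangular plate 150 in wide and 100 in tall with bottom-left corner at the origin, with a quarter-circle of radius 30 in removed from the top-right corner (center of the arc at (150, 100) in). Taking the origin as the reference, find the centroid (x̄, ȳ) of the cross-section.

x̄ = 71.92 in, ȳ = 48.16 in

plate: A = 150 × 100 = 15000.00, centroid at (75.00, 50.00).
removed quarter-circle: A = −¼π·30² = -706.86, centroid at (137.27, 87.27).
ΣA = 14293.14 in²
ΣAx̄ = (15000.00)(75.00) + (-706.86)(137.27) = 1027971.25 in³
ΣAȳ = (15000.00)(50.00) + (-706.86)(87.27) = 688314.17 in³
x̄ = 1027971.25 / 14293.14 = 71.92 in
ȳ = 688314.17 / 14293.14 = 48.16 in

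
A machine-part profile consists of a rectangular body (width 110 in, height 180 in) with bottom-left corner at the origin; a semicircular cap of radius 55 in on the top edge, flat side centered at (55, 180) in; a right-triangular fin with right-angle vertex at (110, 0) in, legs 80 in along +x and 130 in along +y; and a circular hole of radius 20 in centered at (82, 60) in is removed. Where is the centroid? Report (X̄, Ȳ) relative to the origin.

Part | A | x̄ᵢ | ȳᵢ | A·x̄ᵢ | A·ȳᵢ
rectangular body | 19800.00 | 55.00 | 90.00 | 1089000.00 | 1782000.00
semicircular top | 4751.66 | 55.00 | 203.34 | 261341.24 | 966215.27
triangular fin | 5200.00 | 136.67 | 43.33 | 710666.67 | 225333.33
hole | -1256.64 | 82.00 | 60.00 | -103044.24 | -75398.22
Σ | 28495.02 |  |  | 1957963.67 | 2898150.38
X̄ = 1957963.67 / 28495.02 = 68.71 in
Ȳ = 2898150.38 / 28495.02 = 101.71 in

X̄ = 68.71 in, Ȳ = 101.71 in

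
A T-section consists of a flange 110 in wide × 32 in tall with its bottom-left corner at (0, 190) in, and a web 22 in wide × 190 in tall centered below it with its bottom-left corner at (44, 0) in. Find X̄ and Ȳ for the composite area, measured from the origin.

web: A = 22 × 190 = 4180.00, centroid at (55.00, 95.00).
flange: A = 110 × 32 = 3520.00, centroid at (55.00, 206.00).
ΣA = 7700.00 in²
ΣAX̄ = (4180.00)(55.00) + (3520.00)(55.00) = 423500.00 in³
ΣAȲ = (4180.00)(95.00) + (3520.00)(206.00) = 1122220.00 in³
X̄ = 423500.00 / 7700.00 = 55.00 in
Ȳ = 1122220.00 / 7700.00 = 145.74 in

X̄ = 55.00 in, Ȳ = 145.74 in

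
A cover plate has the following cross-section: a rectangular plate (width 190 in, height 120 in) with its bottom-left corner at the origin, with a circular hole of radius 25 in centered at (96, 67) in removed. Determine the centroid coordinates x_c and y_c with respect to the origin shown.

x_c = 94.91 in, y_c = 59.34 in

Part | A | x̄ᵢ | ȳᵢ | A·x̄ᵢ | A·ȳᵢ
plate | 22800.00 | 95.00 | 60.00 | 2166000.00 | 1368000.00
hole | -1963.50 | 96.00 | 67.00 | -188495.56 | -131554.19
Σ | 20836.50 |  |  | 1977504.44 | 1236445.81
x_c = 1977504.44 / 20836.50 = 94.91 in
y_c = 1236445.81 / 20836.50 = 59.34 in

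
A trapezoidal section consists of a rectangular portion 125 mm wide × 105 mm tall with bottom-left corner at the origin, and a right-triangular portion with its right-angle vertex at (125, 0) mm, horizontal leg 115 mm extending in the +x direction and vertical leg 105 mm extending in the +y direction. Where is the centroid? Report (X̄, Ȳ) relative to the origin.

rectangular portion: A = 125 × 105 = 13125.00, centroid at (62.50, 52.50).
triangular portion: A = ½·115·105 = 6037.50, centroid at (163.33, 35.00).
ΣA = 19162.50 mm², ΣAX̄ = 1806437.50 mm³, ΣAȲ = 900375.00 mm³.
X̄ = 1806437.50/19162.50 = 94.27 mm; Ȳ = 900375.00/19162.50 = 46.99 mm.

X̄ = 94.27 mm, Ȳ = 46.99 mm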